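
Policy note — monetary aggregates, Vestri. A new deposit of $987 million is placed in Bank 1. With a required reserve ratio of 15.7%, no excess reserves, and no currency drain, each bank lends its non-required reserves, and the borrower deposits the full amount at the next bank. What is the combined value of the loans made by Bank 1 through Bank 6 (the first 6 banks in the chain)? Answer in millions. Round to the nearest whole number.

$3398 million

Bank i lends (1 − rr)^i of the original deposit: Bank 1 lends 987·0.8430 = 832.0410, Bank 2 lends 987·0.8430² ≈ 701.4106, and so on.
Summing a geometric series: total = 987·[0.8430·(1 − 0.8430^6) / (1 − 0.8430)] ≈ 3397.6242 million.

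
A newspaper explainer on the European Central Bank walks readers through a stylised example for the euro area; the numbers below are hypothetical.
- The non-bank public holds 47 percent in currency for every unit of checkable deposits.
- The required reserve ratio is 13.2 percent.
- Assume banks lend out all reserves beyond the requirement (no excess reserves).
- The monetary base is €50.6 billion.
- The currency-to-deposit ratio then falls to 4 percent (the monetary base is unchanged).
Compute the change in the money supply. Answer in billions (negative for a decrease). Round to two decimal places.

€182.40 billion

Initially m₁ = (1 + 0.47) / (0.132 + 0.47) ≈ 2.44186, so M₁ = 2.44186 × 50.6 ≈ 123.5581 billion.
After the change m₂ = (1 + 0.04) / (0.132 + 0.04) ≈ 6.04651, so M₂ = 6.04651 × 50.6 ≈ 305.9534 billion.
ΔM = M₂ − M₁ = 305.9534 − 123.5581 = 182.3953 billion.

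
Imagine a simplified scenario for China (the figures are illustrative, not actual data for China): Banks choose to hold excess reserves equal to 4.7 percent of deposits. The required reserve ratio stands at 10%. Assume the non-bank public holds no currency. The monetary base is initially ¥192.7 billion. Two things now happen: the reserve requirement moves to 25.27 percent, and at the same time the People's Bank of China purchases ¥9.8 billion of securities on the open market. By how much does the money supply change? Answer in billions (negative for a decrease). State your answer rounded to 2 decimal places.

-635.21 billion

Before: m₁ = 1 / (0.1 + 0.047) ≈ 6.802721, MB₁ = 192.7, so M₁ = 6.802721 × 192.7 ≈ 1310.8843 billion.
After: m₂ = 1 / (0.2527 + 0.047) ≈ 3.336670, MB₂ = 192.7 + 9.8 = 202.5, so M₂ = 3.336670 × 202.5 ≈ 675.6757 billion.
ΔM = M₂ − M₁ = 675.6757 − 1310.8843 = -635.2086 billion.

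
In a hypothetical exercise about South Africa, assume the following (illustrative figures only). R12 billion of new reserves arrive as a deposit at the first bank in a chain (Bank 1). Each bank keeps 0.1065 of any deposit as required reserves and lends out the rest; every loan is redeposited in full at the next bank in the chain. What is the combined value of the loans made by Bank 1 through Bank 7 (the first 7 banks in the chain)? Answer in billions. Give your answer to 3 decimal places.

R54.905 billion

Bank i lends (1 − rr)^i of the original deposit: Bank 1 lends 12·0.8935 = 10.7220, Bank 2 lends 12·0.8935² ≈ 9.5801, and so on.
Summing a geometric series: total = 12·[0.8935·(1 − 0.8935^7) / (1 − 0.8935)] ≈ 54.9053 billion.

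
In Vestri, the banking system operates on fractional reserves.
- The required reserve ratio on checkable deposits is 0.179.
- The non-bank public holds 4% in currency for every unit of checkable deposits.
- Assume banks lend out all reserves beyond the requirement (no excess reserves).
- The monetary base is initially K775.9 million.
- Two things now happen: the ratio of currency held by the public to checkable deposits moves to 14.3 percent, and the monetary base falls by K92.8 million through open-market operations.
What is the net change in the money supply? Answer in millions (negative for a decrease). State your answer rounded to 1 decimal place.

-1259.8 million

Before: m₁ = (1 + 0.04) / (0.179 + 0.04) ≈ 4.74886, MB₁ = 775.9, so M₁ = 4.74886 × 775.9 ≈ 3684.6405 million.
After: m₂ = (1 + 0.143) / (0.179 + 0.143) ≈ 3.54969, MB₂ = 775.9 − 92.8 = 683.1, so M₂ = 3.54969 × 683.1 ≈ 2424.7932 million.
ΔM = M₂ − M₁ = 2424.7932 − 3684.6405 = -1259.8473 million.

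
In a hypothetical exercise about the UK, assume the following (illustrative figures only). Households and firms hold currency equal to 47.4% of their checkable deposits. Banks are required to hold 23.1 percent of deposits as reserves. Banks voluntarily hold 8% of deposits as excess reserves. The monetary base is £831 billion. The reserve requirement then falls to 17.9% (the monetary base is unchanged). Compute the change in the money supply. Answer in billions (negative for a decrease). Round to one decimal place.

Initially m₁ = (1 + 0.474) / (0.231 + 0.08 + 0.474) ≈ 1.87771, so M₁ = 1.87771 × 831 ≈ 1560.377 billion.
After the change m₂ = (1 + 0.474) / (0.179 + 0.08 + 0.474) ≈ 2.01091, so M₂ = 2.01091 × 831 ≈ 1671.0662 billion.
ΔM = M₂ − M₁ = 1671.0662 − 1560.377 = 110.6892 billion.

£110.7 billion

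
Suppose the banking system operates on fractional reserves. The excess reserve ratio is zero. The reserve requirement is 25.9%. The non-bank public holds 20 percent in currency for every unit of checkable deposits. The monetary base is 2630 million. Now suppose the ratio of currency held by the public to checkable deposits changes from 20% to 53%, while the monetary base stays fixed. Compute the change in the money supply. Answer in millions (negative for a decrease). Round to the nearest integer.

Initially m₁ = (1 + 0.2) / (0.259 + 0.2) ≈ 2.61438, so M₁ = 2.61438 × 2630 = 6875.8194 million.
After the change m₂ = (1 + 0.53) / (0.259 + 0.53) ≈ 1.93916, so M₂ = 1.93916 × 2630 = 5099.9908 million.
ΔM = M₂ − M₁ = 5099.9908 − 6875.8194 = -1775.8286 million.

-1776 million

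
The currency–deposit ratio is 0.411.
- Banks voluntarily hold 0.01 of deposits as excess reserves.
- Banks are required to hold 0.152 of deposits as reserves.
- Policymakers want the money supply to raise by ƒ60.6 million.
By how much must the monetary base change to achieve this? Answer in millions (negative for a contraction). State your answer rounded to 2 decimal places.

ƒ24.61 million

The money multiplier is m = (1 + c) / (rr + e + c) = (1 + 0.411) / (0.152 + 0.01 + 0.411) ≈ 2.46248.
ΔMB = ΔM / m = (+60.6) / 2.46248 ≈ 24.6093 million.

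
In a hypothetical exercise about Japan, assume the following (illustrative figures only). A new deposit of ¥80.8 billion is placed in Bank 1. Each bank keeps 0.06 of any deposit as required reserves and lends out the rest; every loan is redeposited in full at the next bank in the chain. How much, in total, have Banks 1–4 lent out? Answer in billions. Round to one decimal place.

¥277.5 billion

Bank i lends (1 − rr)^i of the original deposit: Bank 1 lends 80.8·0.9400 = 75.9520, Bank 2 lends 80.8·0.9400² ≈ 71.3949, and so on.
Summing a geometric series: total = 80.8·[0.9400·(1 − 0.9400^4) / (1 − 0.9400)] ≈ 277.5426 billion.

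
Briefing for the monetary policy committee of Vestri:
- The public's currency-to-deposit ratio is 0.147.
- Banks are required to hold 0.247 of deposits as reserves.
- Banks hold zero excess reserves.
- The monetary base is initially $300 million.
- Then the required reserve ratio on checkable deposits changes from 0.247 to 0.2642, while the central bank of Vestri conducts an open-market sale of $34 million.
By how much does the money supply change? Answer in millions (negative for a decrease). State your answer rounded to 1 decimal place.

-131.4 million

Before: m₁ = (1 + 0.147) / (0.247 + 0.147) ≈ 2.91117, MB₁ = 300, so M₁ = 2.91117 × 300 = 873.351 million.
After: m₂ = (1 + 0.147) / (0.2642 + 0.147) ≈ 2.78940, MB₂ = 300 − 34 = 266, so M₂ = 2.78940 × 266 = 741.9804 million.
ΔM = M₂ − M₁ = 741.9804 − 873.351 = -131.3706 million.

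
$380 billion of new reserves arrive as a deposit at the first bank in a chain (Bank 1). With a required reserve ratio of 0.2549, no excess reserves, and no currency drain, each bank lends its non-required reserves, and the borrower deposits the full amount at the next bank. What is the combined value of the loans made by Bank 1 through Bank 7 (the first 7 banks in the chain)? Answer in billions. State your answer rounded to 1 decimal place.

Bank i lends (1 − rr)^i of the original deposit: Bank 1 lends 380·0.7451 = 283.1380, Bank 2 lends 380·0.7451² ≈ 210.9661, and so on.
Summing a geometric series: total = 380·[0.7451·(1 − 0.7451^7) / (1 − 0.7451)] ≈ 969.1588 billion.

$969.2 billion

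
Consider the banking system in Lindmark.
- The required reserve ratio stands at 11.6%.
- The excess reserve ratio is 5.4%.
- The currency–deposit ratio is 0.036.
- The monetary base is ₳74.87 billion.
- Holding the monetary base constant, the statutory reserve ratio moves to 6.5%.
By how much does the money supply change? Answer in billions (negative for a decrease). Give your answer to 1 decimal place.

₳123.9 billion

Initially m₁ = (1 + 0.036) / (0.116 + 0.054 + 0.036) ≈ 5.0291, so M₁ = 5.0291 × 74.87 ≈ 376.5287 billion.
After the change m₂ = (1 + 0.036) / (0.065 + 0.054 + 0.036) ≈ 6.6839, so M₂ = 6.6839 × 74.87 ≈ 500.4236 billion.
ΔM = M₂ − M₁ = 500.4236 − 376.5287 = 123.8949 billion.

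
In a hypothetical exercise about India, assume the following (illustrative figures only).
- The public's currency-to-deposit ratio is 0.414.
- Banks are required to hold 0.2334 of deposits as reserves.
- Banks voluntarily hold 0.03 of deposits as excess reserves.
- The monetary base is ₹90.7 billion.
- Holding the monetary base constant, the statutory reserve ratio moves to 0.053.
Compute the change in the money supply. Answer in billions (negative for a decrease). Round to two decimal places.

₹68.72 billion

Initially m₁ = (1 + 0.414) / (0.2334 + 0.03 + 0.414) ≈ 2.08739, so M₁ = 2.08739 × 90.7 ≈ 189.3263 billion.
After the change m₂ = (1 + 0.414) / (0.053 + 0.03 + 0.414) ≈ 2.84507, so M₂ = 2.84507 × 90.7 ≈ 258.0478 billion.
ΔM = M₂ − M₁ = 258.0478 − 189.3263 = 68.7215 billion.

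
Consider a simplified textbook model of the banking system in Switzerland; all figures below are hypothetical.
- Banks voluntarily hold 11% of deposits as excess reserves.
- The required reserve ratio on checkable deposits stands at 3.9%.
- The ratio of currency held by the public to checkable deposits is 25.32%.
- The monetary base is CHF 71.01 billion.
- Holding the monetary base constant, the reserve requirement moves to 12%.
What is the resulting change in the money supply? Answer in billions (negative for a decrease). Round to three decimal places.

-37.090 billion

Initially m₁ = (1 + 0.2532) / (0.039 + 0.11 + 0.2532) ≈ 3.115863, so M₁ = 3.115863 × 71.01 ≈ 221.2574 billion.
After the change m₂ = (1 + 0.2532) / (0.12 + 0.11 + 0.2532) ≈ 2.593543, so M₂ = 2.593543 × 71.01 ≈ 184.1675 billion.
ΔM = M₂ − M₁ = 184.1675 − 221.2574 = -37.0899 billion.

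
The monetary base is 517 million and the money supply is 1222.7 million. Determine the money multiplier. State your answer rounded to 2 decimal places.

The money multiplier is m = M / MB = 1222.7 / 517 ≈ 2.36499.

2.36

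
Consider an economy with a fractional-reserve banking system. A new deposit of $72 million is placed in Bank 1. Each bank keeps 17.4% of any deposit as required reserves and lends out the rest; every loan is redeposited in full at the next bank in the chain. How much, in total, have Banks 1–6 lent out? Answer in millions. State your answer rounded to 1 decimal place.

$233.2 million

Bank i lends (1 − rr)^i of the original deposit: Bank 1 lends 72·0.8260 = 59.4720, Bank 2 lends 72·0.8260² ≈ 49.1239, and so on.
Summing a geometric series: total = 72·[0.8260·(1 − 0.8260^6) / (1 − 0.8260)] ≈ 233.2397 million.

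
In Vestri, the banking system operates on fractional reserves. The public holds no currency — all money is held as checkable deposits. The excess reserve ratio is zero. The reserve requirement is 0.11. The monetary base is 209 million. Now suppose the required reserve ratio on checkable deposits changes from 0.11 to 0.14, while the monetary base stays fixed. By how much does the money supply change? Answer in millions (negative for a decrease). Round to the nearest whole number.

Initially m₁ = 1 / (0.11) ≈ 9.0909, so M₁ = 9.0909 × 209 = 1899.9981 million.
After the change m₂ = 1 / (0.14) ≈ 7.1429, so M₂ = 7.1429 × 209 = 1492.8661 million.
ΔM = M₂ − M₁ = 1492.8661 − 1899.9981 = -407.132 million.

-407 million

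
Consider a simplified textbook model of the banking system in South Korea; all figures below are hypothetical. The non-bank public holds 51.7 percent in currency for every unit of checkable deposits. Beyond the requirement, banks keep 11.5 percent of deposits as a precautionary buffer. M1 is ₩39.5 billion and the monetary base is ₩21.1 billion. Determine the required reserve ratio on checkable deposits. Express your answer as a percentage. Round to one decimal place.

Using m = M/MB = 39.5/21.1 ≈ 1.872038. Since m = (1 + c)/(c + rr + e), the denominator satisfies c + rr + e = (1 + c)/m = (1 + 0.517) / 1.872038 ≈ 0.810347.
With c = 0.517 and e = 0.115, the required reserve ratio on checkable deposits is 0.810347 − 0.517 − 0.115 = 0.178347.

17.8%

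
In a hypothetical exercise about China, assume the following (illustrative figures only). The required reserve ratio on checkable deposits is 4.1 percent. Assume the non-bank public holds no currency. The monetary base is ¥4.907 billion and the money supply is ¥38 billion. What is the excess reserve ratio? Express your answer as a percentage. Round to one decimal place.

8.8%

Using m = M/MB = 38/4.907 ≈ 7.744039. Since m = (1 + c)/(c + rr + e), the denominator satisfies c + rr + e = (1 + c)/m = (1 + 0) / 7.744039 ≈ 0.129132.
With c = 0 and rr = 0.041, the excess reserve ratio is 0.129132 − 0 − 0.041 = 0.088132.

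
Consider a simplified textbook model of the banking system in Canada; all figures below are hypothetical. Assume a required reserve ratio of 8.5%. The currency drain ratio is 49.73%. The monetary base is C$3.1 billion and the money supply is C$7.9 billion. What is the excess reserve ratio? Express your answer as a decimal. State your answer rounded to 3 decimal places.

0.005

Using m = M/MB = 7.9/3.1 ≈ 2.548387. Since m = (1 + c)/(c + rr + e), the denominator satisfies c + rr + e = (1 + c)/m = (1 + 0.4973) / 2.548387 ≈ 0.587548.
With c = 0.4973 and rr = 0.085, the excess reserve ratio is 0.587548 − 0.4973 − 0.085 = 0.005248.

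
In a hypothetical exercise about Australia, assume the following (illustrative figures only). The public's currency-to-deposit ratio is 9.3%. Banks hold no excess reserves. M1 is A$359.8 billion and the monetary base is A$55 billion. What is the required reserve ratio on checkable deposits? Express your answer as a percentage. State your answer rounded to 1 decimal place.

Using m = M/MB = 359.8/55 ≈ 6.541818. Since m = (1 + c)/(c + rr + e), the denominator satisfies c + rr + e = (1 + c)/m = (1 + 0.093) / 6.541818 ≈ 0.167079.
With c = 0.093 and e = 0, the required reserve ratio on checkable deposits is 0.167079 − 0.093 − 0 = 0.074079.

7.4%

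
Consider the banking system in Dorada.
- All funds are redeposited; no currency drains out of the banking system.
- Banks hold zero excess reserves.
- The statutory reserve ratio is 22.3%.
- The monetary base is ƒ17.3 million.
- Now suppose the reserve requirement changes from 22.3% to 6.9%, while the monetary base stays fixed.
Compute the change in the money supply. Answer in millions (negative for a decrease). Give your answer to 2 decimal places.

ƒ173.15 million

Initially m₁ = 1 / (0.223) ≈ 4.48430, so M₁ = 4.48430 × 17.3 ≈ 77.5784 million.
After the change m₂ = 1 / (0.069) ≈ 14.49275, so M₂ = 14.49275 × 17.3 ≈ 250.7246 million.
ΔM = M₂ − M₁ = 250.7246 − 77.5784 = 173.1462 million.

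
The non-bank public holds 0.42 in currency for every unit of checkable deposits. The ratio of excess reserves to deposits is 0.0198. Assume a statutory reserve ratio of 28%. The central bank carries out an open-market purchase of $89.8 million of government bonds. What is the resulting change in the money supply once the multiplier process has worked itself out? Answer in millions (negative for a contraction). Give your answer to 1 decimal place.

The money multiplier is m = (1 + c) / (rr + e + c) = (1 + 0.42) / (0.28 + 0.0198 + 0.42) ≈ 1.9728.
The purchase adds 89.8 million of base, so ΔM = m × ΔMB = 1.9728 × (+89.8) ≈ 177.1574 million.

$177.2 million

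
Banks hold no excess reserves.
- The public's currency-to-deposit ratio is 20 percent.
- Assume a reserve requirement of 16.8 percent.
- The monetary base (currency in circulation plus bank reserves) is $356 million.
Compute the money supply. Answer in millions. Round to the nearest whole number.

$1161 million

The money multiplier is m = (1 + c) / (rr + c) = (1 + 0.2) / (0.168 + 0.2) ≈ 3.2609.
So M = m × MB = 3.2609 × 356 = 1160.8804 million.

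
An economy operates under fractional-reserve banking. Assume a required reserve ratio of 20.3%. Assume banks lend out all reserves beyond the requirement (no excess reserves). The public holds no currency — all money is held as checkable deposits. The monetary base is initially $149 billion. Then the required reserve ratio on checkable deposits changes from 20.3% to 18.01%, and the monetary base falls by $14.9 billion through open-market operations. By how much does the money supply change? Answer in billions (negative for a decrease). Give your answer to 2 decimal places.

Before: m₁ = 1 / (0.203) ≈ 4.926108, MB₁ = 149, so M₁ = 4.926108 × 149 ≈ 733.9901 billion.
After: m₂ = 1 / (0.1801) ≈ 5.552471, MB₂ = 149 − 14.9 = 134.1, so M₂ = 5.552471 × 134.1 ≈ 744.5864 billion.
ΔM = M₂ − M₁ = 744.5864 − 733.9901 = 10.5963 billion.

$10.60 billion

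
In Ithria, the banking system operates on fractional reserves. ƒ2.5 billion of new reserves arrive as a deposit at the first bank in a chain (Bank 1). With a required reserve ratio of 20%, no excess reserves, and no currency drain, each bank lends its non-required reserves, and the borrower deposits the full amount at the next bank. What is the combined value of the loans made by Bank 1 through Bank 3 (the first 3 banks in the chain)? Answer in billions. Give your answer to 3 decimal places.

Bank i lends (1 − rr)^i of the original deposit: Bank 1 lends 2.5·0.8000 = 2.0000, Bank 2 lends 2.5·0.8000² = 1.6000, and so on.
Summing a geometric series: total = 2.5·[0.8000·(1 − 0.8000^3) / (1 − 0.8000)] = 4.8800 billion.

ƒ4.880 billion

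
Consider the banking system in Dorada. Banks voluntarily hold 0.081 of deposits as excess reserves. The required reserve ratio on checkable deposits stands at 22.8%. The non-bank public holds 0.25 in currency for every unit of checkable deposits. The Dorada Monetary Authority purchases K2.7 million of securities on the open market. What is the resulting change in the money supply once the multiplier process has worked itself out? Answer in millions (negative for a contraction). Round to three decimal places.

K6.038 million

The money multiplier is m = (1 + c) / (rr + e + c) = (1 + 0.25) / (0.228 + 0.081 + 0.25) ≈ 2.23614.
The purchase adds 2.7 million of base, so ΔM = m × ΔMB = 2.23614 × (+2.7) ≈ 6.0376 million.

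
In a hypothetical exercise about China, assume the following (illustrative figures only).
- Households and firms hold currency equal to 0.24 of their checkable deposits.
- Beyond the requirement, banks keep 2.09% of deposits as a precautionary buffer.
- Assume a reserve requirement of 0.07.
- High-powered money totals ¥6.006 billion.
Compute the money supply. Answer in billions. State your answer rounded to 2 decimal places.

¥22.51 billion

The money multiplier is m = (1 + c) / (rr + e + c) = (1 + 0.24) / (0.07 + 0.0209 + 0.24) ≈ 3.7474.
So M = m × MB = 3.7474 × 6.006 ≈ 22.5069 billion.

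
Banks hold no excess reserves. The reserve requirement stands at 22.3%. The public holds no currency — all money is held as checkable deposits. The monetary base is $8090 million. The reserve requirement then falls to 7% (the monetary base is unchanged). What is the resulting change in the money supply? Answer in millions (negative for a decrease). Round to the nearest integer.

$79293 million

Initially m₁ = 1 / (0.223) ≈ 4.48430, so M₁ = 4.48430 × 8090 = 36277.987 million.
After the change m₂ = 1 / (0.07) ≈ 14.28571, so M₂ = 14.28571 × 8090 = 115571.3939 million.
ΔM = M₂ − M₁ = 115571.3939 − 36277.987 = 79293.4069 million.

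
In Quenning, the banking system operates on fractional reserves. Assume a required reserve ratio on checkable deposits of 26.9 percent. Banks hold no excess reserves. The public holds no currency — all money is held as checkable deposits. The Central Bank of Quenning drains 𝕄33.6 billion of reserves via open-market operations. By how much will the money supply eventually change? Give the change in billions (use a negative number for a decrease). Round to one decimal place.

The simple money multiplier is m = 1/rr = 1/0.269 ≈ 3.7175.
An open-market sale reduces the monetary base by 33.6 billion, so ΔM = m × ΔMB = 3.7175 × (−33.6) = -124.908 billion.

-124.9 billion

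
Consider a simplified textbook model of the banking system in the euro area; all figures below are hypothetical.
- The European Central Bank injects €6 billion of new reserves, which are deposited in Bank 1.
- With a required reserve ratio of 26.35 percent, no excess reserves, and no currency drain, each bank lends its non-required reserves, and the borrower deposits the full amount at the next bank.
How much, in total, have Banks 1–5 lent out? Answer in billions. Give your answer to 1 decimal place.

Bank i lends (1 − rr)^i of the original deposit: Bank 1 lends 6·0.7365 = 4.4190, Bank 2 lends 6·0.7365² ≈ 3.2546, and so on.
Summing a geometric series: total = 6·[0.7365·(1 − 0.7365^5) / (1 − 0.7365)] ≈ 13.1362 billion.

€13.1 billion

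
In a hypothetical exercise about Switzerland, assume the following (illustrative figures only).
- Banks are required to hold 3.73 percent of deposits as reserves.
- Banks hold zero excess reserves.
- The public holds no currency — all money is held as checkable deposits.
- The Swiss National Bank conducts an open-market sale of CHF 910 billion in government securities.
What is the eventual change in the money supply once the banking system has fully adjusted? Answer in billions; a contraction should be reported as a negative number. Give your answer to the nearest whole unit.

-24397 billion

The simple money multiplier is m = 1/rr = 1/0.0373 ≈ 26.8097.
An open-market sale reduces the monetary base by 910 billion, so ΔM = m × ΔMB = 26.8097 × (−910) = -24396.827 billion.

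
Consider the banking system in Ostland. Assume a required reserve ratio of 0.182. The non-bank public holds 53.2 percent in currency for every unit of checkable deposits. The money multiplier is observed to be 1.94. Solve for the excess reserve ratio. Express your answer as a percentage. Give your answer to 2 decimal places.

7.57%

Using m = 1.94. Since m = (1 + c)/(c + rr + e), the denominator satisfies c + rr + e = (1 + c)/m = (1 + 0.532) / 1.94 ≈ 0.789691.
With c = 0.532 and rr = 0.182, the excess reserve ratio is 0.789691 − 0.532 − 0.182 = 0.075691.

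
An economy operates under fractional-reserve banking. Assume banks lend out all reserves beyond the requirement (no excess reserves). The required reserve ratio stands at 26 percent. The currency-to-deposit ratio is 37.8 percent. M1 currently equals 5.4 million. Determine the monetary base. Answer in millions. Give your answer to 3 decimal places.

2.500 million

The money multiplier is m = (1 + c) / (rr + c) = (1 + 0.378) / (0.26 + 0.378) ≈ 2.15987.
MB = M / m = 5.4 / 2.15987 ≈ 2.5002 million.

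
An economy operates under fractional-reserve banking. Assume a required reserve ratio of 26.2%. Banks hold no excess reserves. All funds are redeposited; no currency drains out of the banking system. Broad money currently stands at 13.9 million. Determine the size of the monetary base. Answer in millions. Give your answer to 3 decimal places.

3.642 million

With no currency drain and no excess reserves, the money multiplier is m = 1/rr = 1/0.262 ≈ 3.816794.
The monetary base is MB = M / m = 13.9 / 3.816794 ≈ 3.6418 million.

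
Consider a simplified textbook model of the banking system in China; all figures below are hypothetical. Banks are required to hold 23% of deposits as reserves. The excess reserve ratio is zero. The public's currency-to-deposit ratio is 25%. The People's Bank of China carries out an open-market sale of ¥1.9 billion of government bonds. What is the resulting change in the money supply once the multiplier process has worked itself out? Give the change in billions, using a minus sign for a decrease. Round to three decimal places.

The money multiplier is m = (1 + c) / (rr + c) = (1 + 0.25) / (0.23 + 0.25) ≈ 2.60417.
The sale removes 1.9 billion of base, so ΔM = m × ΔMB = 2.60417 × (−1.9) ≈ -4.9479 billion.

-4.948 billion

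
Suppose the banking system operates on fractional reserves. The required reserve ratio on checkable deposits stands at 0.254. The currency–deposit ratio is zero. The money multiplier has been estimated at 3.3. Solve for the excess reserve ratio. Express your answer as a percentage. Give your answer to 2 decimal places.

4.90%

Using m = 3.3. Since m = (1 + c)/(c + rr + e), the denominator satisfies c + rr + e = (1 + c)/m = (1 + 0) / 3.3 ≈ 0.303030.
With c = 0 and rr = 0.254, the excess reserve ratio is 0.303030 − 0 − 0.254 = 0.04903.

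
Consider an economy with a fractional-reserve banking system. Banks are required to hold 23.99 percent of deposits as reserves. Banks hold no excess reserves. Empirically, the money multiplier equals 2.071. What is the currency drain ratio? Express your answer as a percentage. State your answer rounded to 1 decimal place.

47.0%

Using m = 2.071. From m = (1 + c)/(c + rr + e), rearranging gives 1 + c = m·(c + rr + e), so c·(1 − m) = m·(rr + e) − 1.
Hence c = [m·(rr + e) − 1]/(1 − m) = [2.071 × (0.2399 + 0) − 1] / (1 − 2.071) ≈ 0.469811.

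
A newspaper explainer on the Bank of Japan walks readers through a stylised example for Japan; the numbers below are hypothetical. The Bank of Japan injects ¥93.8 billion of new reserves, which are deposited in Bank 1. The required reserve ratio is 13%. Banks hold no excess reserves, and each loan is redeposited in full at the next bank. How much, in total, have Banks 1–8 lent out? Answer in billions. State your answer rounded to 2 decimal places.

¥421.71 billion

Bank i lends (1 − rr)^i of the original deposit: Bank 1 lends 93.8·0.8700 = 81.6060, Bank 2 lends 93.8·0.8700² ≈ 70.9972, and so on.
Summing a geometric series: total = 93.8·[0.8700·(1 − 0.8700^8) / (1 − 0.8700)] ≈ 421.7074 billion.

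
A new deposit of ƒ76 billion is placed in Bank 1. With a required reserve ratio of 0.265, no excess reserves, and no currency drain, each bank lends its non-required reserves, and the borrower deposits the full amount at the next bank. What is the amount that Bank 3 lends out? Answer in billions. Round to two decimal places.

Each bank lends a fraction (1 − rr) = 0.7350 of the deposit it receives, so Bank 3 receives 76·0.7350^2 and lends 76·0.7350^3 ≈ 30.1770 billion.

ƒ30.18 billion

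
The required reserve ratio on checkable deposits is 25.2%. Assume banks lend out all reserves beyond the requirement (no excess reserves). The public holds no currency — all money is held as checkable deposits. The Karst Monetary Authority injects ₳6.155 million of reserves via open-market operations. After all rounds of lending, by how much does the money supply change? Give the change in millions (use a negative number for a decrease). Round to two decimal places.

₳24.42 million

The simple money multiplier is m = 1/rr = 1/0.252 ≈ 3.9683.
An open-market purchase increases the monetary base by 6.155 million, so ΔM = m × ΔMB = 3.9683 × 6.155 ≈ 24.4249 million.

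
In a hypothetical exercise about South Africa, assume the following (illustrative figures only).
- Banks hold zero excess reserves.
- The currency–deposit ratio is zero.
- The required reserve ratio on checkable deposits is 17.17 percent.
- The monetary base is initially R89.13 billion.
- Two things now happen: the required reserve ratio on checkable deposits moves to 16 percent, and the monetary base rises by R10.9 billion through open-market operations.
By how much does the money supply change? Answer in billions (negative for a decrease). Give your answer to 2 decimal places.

Before: m₁ = 1 / (0.1717) ≈ 5.824112, MB₁ = 89.13, so M₁ = 5.824112 × 89.13 ≈ 519.1031 billion.
After: m₂ = 1 / (0.16) = 6.25, MB₂ = 89.13 + 10.9 = 100.03, so M₂ = 6.25 × 100.03 = 625.1875 billion.
ΔM = M₂ − M₁ = 625.1875 − 519.1031 = 106.0844 billion.

R106.08 billion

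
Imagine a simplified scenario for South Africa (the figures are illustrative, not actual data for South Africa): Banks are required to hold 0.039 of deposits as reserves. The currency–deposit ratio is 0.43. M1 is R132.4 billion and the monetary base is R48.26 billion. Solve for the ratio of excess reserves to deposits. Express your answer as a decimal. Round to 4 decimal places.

0.0522

Using m = M/MB = 132.4/48.26 ≈ 2.743473. Since m = (1 + c)/(c + rr + e), the denominator satisfies c + rr + e = (1 + c)/m = (1 + 0.43) / 2.743473 ≈ 0.521237.
With c = 0.43 and rr = 0.039, the ratio of excess reserves to deposits is 0.521237 − 0.43 − 0.039 = 0.052237.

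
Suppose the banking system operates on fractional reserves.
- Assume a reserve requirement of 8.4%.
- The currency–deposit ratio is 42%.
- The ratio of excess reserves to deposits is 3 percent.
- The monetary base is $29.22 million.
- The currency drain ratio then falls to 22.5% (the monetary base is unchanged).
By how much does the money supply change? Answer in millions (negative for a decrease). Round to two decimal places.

Initially m₁ = (1 + 0.42) / (0.084 + 0.03 + 0.42) ≈ 2.65918, so M₁ = 2.65918 × 29.22 ≈ 77.7012 million.
After the change m₂ = (1 + 0.225) / (0.084 + 0.03 + 0.225) ≈ 3.61357, so M₂ = 3.61357 × 29.22 ≈ 105.5885 million.
ΔM = M₂ − M₁ = 105.5885 − 77.7012 = 27.8873 million.

$27.89 million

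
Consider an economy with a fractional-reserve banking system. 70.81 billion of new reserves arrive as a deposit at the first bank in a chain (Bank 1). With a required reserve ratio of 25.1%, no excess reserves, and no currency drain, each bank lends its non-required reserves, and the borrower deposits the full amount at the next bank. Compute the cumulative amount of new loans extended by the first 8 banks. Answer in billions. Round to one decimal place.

190.4 billion

Bank i lends (1 − rr)^i of the original deposit: Bank 1 lends 70.81·0.7490 ≈ 53.0367, Bank 2 lends 70.81·0.7490² ≈ 39.7245, and so on.
Summing a geometric series: total = 70.81·[0.7490·(1 − 0.7490^8) / (1 − 0.7490)] ≈ 190.3721 billion.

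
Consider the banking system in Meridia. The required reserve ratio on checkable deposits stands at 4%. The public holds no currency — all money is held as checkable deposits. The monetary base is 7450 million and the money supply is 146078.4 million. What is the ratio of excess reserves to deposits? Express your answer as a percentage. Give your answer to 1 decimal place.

Using m = M/MB = 146078.4/7450 ≈ 19.607839. Since m = (1 + c)/(c + rr + e), the denominator satisfies c + rr + e = (1 + c)/m = (1 + 0) / 19.607839 ≈ 0.051000.
With c = 0 and rr = 0.04, the ratio of excess reserves to deposits is 0.051000 − 0 − 0.04 = 0.011.

1.1%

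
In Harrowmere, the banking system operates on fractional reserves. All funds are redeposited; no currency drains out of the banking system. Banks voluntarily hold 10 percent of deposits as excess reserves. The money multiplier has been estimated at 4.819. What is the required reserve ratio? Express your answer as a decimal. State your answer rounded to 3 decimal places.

Using m = 4.819. Since m = (1 + c)/(c + rr + e), the denominator satisfies c + rr + e = (1 + c)/m = (1 + 0) / 4.819 ≈ 0.207512.
With c = 0 and e = 0.1, the required reserve ratio is 0.207512 − 0 − 0.1 = 0.107512.

0.108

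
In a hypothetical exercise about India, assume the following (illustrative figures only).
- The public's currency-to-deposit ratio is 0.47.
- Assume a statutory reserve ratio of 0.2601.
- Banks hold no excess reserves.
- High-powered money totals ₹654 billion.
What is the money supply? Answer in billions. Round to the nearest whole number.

₹1317 billion

The money multiplier is m = (1 + c) / (rr + c) = (1 + 0.47) / (0.2601 + 0.47) ≈ 2.0134.
So M = m × MB = 2.0134 × 654 = 1316.7636 billion.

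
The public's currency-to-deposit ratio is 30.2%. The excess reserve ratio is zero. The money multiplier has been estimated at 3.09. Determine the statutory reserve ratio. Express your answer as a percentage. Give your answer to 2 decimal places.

11.94%

Using m = 3.09. Since m = (1 + c)/(c + rr + e), the denominator satisfies c + rr + e = (1 + c)/m = (1 + 0.302) / 3.09 ≈ 0.421359.
With c = 0.302 and e = 0, the statutory reserve ratio is 0.421359 − 0.302 − 0 = 0.119359.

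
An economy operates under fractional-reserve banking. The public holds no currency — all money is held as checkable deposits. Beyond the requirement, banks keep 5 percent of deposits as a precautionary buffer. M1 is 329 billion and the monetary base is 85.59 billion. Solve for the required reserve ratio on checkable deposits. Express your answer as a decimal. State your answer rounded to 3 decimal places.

0.210

Using m = M/MB = 329/85.59 ≈ 3.843907. Since m = (1 + c)/(c + rr + e), the denominator satisfies c + rr + e = (1 + c)/m = (1 + 0) / 3.843907 ≈ 0.260152.
With c = 0 and e = 0.05, the required reserve ratio on checkable deposits is 0.260152 − 0 − 0.05 = 0.210152.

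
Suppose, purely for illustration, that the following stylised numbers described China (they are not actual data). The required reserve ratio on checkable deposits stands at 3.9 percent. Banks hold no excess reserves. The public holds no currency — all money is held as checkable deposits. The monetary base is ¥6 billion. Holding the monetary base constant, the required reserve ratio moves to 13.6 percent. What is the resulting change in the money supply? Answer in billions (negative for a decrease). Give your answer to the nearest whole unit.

Initially m₁ = 1 / (0.039) ≈ 25.6410, so M₁ = 25.6410 × 6 = 153.846 billion.
After the change m₂ = 1 / (0.136) ≈ 7.3529, so M₂ = 7.3529 × 6 = 44.1174 billion.
ΔM = M₂ − M₁ = 44.1174 − 153.846 = -109.7286 billion.

-110 billion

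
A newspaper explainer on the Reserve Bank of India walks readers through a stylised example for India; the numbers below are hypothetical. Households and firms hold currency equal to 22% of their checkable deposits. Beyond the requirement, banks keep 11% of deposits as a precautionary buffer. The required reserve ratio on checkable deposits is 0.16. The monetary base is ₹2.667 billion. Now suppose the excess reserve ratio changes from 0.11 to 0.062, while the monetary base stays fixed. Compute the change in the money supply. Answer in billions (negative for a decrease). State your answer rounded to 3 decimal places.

₹0.721 billion

Initially m₁ = (1 + 0.22) / (0.16 + 0.11 + 0.22) ≈ 2.48980, so M₁ = 2.48980 × 2.667 ≈ 6.6403 billion.
After the change m₂ = (1 + 0.22) / (0.16 + 0.062 + 0.22) ≈ 2.76018, so M₂ = 2.76018 × 2.667 ≈ 7.3614 billion.
ΔM = M₂ − M₁ = 7.3614 − 6.6403 = 0.7211 billion.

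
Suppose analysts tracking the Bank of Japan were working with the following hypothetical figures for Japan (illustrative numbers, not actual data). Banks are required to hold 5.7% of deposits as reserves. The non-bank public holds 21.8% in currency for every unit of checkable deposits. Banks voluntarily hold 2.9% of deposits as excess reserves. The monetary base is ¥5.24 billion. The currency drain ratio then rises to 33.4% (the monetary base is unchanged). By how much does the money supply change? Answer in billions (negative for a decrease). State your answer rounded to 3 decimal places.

-4.351 billion

Initially m₁ = (1 + 0.218) / (0.057 + 0.029 + 0.218) ≈ 4.00658, so M₁ = 4.00658 × 5.24 ≈ 20.9945 billion.
After the change m₂ = (1 + 0.334) / (0.057 + 0.029 + 0.334) ≈ 3.17619, so M₂ = 3.17619 × 5.24 ≈ 16.6432 billion.
ΔM = M₂ − M₁ = 16.6432 − 20.9945 = -4.3513 billion.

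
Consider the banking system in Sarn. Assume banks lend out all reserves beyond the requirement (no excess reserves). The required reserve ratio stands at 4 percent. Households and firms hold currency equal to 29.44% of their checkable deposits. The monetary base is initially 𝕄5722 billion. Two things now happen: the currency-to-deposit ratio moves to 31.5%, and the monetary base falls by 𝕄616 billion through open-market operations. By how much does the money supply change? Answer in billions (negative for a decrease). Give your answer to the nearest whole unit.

-3235 billion

Before: m₁ = (1 + 0.2944) / (0.04 + 0.2944) ≈ 3.87081, MB₁ = 5722, so M₁ = 3.87081 × 5722 ≈ 22148.7748 billion.
After: m₂ = (1 + 0.315) / (0.04 + 0.315) ≈ 3.70423, MB₂ = 5722 − 616 = 5106, so M₂ = 3.70423 × 5106 ≈ 18913.7984 billion.
ΔM = M₂ − M₁ = 18913.7984 − 22148.7748 = -3234.9764 billion.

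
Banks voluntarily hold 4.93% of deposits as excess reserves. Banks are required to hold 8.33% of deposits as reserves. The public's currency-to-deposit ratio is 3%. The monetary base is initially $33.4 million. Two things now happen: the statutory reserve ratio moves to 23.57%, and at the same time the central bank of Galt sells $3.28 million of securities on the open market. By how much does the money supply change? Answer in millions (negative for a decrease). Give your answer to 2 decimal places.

-113.09 million

Before: m₁ = (1 + 0.03) / (0.0833 + 0.0493 + 0.03) ≈ 6.33456, MB₁ = 33.4, so M₁ = 6.33456 × 33.4 ≈ 211.5743 million.
After: m₂ = (1 + 0.03) / (0.2357 + 0.0493 + 0.03) ≈ 3.26984, MB₂ = 33.4 − 3.28 = 30.12, so M₂ = 3.26984 × 30.12 ≈ 98.4876 million.
ΔM = M₂ − M₁ = 98.4876 − 211.5743 = -113.0867 million.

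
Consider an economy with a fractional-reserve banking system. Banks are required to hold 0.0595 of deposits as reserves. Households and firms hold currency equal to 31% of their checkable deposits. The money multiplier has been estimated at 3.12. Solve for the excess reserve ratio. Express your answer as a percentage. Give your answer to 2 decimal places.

Using m = 3.12. Since m = (1 + c)/(c + rr + e), the denominator satisfies c + rr + e = (1 + c)/m = (1 + 0.31) / 3.12 ≈ 0.419872.
With c = 0.31 and rr = 0.0595, the excess reserve ratio is 0.419872 − 0.31 − 0.0595 = 0.050372.

5.04%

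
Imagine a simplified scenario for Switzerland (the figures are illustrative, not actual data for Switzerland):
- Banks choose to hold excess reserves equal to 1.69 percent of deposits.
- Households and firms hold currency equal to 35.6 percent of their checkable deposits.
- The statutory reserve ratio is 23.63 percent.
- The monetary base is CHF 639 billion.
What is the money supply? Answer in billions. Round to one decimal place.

CHF 1422.3 billion

The money multiplier is m = (1 + c) / (rr + e + c) = (1 + 0.356) / (0.2363 + 0.0169 + 0.356) ≈ 2.22587.
So M = m × MB = 2.22587 × 639 ≈ 1422.3309 billion.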